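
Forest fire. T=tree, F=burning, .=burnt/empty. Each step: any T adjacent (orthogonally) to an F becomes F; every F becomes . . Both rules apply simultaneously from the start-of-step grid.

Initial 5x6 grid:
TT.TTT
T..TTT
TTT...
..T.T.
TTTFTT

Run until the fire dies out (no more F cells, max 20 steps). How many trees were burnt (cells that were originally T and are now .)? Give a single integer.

Answer: 13

Derivation:
Step 1: +2 fires, +1 burnt (F count now 2)
Step 2: +4 fires, +2 burnt (F count now 4)
Step 3: +2 fires, +4 burnt (F count now 2)
Step 4: +1 fires, +2 burnt (F count now 1)
Step 5: +1 fires, +1 burnt (F count now 1)
Step 6: +1 fires, +1 burnt (F count now 1)
Step 7: +1 fires, +1 burnt (F count now 1)
Step 8: +1 fires, +1 burnt (F count now 1)
Step 9: +0 fires, +1 burnt (F count now 0)
Fire out after step 9
Initially T: 19, now '.': 24
Total burnt (originally-T cells now '.'): 13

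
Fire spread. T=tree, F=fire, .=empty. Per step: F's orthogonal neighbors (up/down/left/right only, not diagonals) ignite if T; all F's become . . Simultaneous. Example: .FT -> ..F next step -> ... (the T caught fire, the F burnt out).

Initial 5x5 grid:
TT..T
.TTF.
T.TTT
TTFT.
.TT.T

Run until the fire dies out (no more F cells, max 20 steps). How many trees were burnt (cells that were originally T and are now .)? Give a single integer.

Answer: 13

Derivation:
Step 1: +6 fires, +2 burnt (F count now 6)
Step 2: +4 fires, +6 burnt (F count now 4)
Step 3: +2 fires, +4 burnt (F count now 2)
Step 4: +1 fires, +2 burnt (F count now 1)
Step 5: +0 fires, +1 burnt (F count now 0)
Fire out after step 5
Initially T: 15, now '.': 23
Total burnt (originally-T cells now '.'): 13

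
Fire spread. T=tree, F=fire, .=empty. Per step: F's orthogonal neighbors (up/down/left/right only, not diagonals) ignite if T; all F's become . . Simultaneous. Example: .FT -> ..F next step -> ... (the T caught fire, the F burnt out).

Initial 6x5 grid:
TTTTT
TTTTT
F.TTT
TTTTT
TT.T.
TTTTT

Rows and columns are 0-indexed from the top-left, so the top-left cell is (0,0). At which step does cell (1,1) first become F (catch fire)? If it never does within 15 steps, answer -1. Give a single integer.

Step 1: cell (1,1)='T' (+2 fires, +1 burnt)
Step 2: cell (1,1)='F' (+4 fires, +2 burnt)
  -> target ignites at step 2
Step 3: cell (1,1)='.' (+5 fires, +4 burnt)
Step 4: cell (1,1)='.' (+5 fires, +5 burnt)
Step 5: cell (1,1)='.' (+6 fires, +5 burnt)
Step 6: cell (1,1)='.' (+3 fires, +6 burnt)
Step 7: cell (1,1)='.' (+1 fires, +3 burnt)
Step 8: cell (1,1)='.' (+0 fires, +1 burnt)
  fire out at step 8

2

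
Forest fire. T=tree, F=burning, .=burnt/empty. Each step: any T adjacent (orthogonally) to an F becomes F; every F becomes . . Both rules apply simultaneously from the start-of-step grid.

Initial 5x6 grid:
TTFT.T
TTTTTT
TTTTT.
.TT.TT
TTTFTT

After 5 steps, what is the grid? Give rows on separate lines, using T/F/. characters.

Step 1: 5 trees catch fire, 2 burn out
  TF.F.T
  TTFTTT
  TTTTT.
  .TT.TT
  TTF.FT
Step 2: 8 trees catch fire, 5 burn out
  F....T
  TF.FTT
  TTFTT.
  .TF.FT
  TF...F
Step 3: 8 trees catch fire, 8 burn out
  .....T
  F...FT
  TF.FF.
  .F...F
  F.....
Step 4: 2 trees catch fire, 8 burn out
  .....T
  .....F
  F.....
  ......
  ......
Step 5: 1 trees catch fire, 2 burn out
  .....F
  ......
  ......
  ......
  ......

.....F
......
......
......
......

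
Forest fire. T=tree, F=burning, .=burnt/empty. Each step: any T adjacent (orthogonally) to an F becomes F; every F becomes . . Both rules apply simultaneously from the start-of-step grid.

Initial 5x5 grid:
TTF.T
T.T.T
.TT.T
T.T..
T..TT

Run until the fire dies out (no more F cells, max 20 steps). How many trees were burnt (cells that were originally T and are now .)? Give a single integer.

Answer: 7

Derivation:
Step 1: +2 fires, +1 burnt (F count now 2)
Step 2: +2 fires, +2 burnt (F count now 2)
Step 3: +3 fires, +2 burnt (F count now 3)
Step 4: +0 fires, +3 burnt (F count now 0)
Fire out after step 4
Initially T: 14, now '.': 18
Total burnt (originally-T cells now '.'): 7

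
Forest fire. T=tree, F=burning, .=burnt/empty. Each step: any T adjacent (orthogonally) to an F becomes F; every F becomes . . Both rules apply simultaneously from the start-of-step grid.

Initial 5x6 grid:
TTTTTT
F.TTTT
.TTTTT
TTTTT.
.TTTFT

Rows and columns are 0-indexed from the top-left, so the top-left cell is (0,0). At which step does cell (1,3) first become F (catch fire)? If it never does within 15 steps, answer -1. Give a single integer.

Step 1: cell (1,3)='T' (+4 fires, +2 burnt)
Step 2: cell (1,3)='T' (+4 fires, +4 burnt)
Step 3: cell (1,3)='T' (+6 fires, +4 burnt)
Step 4: cell (1,3)='F' (+7 fires, +6 burnt)
  -> target ignites at step 4
Step 5: cell (1,3)='.' (+3 fires, +7 burnt)
Step 6: cell (1,3)='.' (+0 fires, +3 burnt)
  fire out at step 6

4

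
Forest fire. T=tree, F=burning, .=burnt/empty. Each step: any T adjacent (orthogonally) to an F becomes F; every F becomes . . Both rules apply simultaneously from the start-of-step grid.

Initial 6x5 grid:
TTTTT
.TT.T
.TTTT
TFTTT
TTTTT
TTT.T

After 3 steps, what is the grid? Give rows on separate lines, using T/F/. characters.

Step 1: 4 trees catch fire, 1 burn out
  TTTTT
  .TT.T
  .FTTT
  F.FTT
  TFTTT
  TTT.T
Step 2: 6 trees catch fire, 4 burn out
  TTTTT
  .FT.T
  ..FTT
  ...FT
  F.FTT
  TFT.T
Step 3: 7 trees catch fire, 6 burn out
  TFTTT
  ..F.T
  ...FT
  ....F
  ...FT
  F.F.T

TFTTT
..F.T
...FT
....F
...FT
F.F.T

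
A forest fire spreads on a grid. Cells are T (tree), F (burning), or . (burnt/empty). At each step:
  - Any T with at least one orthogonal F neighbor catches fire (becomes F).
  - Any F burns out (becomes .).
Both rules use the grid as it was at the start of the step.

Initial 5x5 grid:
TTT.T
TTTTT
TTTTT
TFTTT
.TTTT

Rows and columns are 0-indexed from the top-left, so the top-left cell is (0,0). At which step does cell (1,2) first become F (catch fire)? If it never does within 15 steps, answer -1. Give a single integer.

Step 1: cell (1,2)='T' (+4 fires, +1 burnt)
Step 2: cell (1,2)='T' (+5 fires, +4 burnt)
Step 3: cell (1,2)='F' (+6 fires, +5 burnt)
  -> target ignites at step 3
Step 4: cell (1,2)='.' (+5 fires, +6 burnt)
Step 5: cell (1,2)='.' (+1 fires, +5 burnt)
Step 6: cell (1,2)='.' (+1 fires, +1 burnt)
Step 7: cell (1,2)='.' (+0 fires, +1 burnt)
  fire out at step 7

3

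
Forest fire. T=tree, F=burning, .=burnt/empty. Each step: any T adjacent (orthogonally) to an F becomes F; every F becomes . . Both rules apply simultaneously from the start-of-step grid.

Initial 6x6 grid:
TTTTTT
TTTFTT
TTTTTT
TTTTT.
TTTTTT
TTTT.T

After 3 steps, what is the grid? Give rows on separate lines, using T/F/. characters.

Step 1: 4 trees catch fire, 1 burn out
  TTTFTT
  TTF.FT
  TTTFTT
  TTTTT.
  TTTTTT
  TTTT.T
Step 2: 7 trees catch fire, 4 burn out
  TTF.FT
  TF...F
  TTF.FT
  TTTFT.
  TTTTTT
  TTTT.T
Step 3: 8 trees catch fire, 7 burn out
  TF...F
  F.....
  TF...F
  TTF.F.
  TTTFTT
  TTTT.T

TF...F
F.....
TF...F
TTF.F.
TTTFTT
TTTT.T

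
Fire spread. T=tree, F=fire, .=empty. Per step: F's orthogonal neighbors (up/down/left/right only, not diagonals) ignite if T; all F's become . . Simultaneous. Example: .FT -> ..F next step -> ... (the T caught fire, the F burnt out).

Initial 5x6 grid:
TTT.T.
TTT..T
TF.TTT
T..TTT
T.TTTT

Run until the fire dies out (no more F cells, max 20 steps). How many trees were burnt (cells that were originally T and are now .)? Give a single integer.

Answer: 9

Derivation:
Step 1: +2 fires, +1 burnt (F count now 2)
Step 2: +4 fires, +2 burnt (F count now 4)
Step 3: +3 fires, +4 burnt (F count now 3)
Step 4: +0 fires, +3 burnt (F count now 0)
Fire out after step 4
Initially T: 21, now '.': 18
Total burnt (originally-T cells now '.'): 9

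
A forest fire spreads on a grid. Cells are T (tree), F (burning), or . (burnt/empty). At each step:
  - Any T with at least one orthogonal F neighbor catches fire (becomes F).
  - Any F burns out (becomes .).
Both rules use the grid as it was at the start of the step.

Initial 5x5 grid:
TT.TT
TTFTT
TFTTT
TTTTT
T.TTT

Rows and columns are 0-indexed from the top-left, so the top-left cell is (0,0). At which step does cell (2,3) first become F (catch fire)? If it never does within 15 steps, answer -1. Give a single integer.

Step 1: cell (2,3)='T' (+5 fires, +2 burnt)
Step 2: cell (2,3)='F' (+7 fires, +5 burnt)
  -> target ignites at step 2
Step 3: cell (2,3)='.' (+6 fires, +7 burnt)
Step 4: cell (2,3)='.' (+2 fires, +6 burnt)
Step 5: cell (2,3)='.' (+1 fires, +2 burnt)
Step 6: cell (2,3)='.' (+0 fires, +1 burnt)
  fire out at step 6

2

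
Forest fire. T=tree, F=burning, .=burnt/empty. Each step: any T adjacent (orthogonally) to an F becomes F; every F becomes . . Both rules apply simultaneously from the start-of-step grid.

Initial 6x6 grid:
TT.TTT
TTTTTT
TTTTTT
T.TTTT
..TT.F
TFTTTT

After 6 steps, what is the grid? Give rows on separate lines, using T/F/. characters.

Step 1: 4 trees catch fire, 2 burn out
  TT.TTT
  TTTTTT
  TTTTTT
  T.TTTF
  ..TT..
  F.FTTF
Step 2: 5 trees catch fire, 4 burn out
  TT.TTT
  TTTTTT
  TTTTTF
  T.TTF.
  ..FT..
  ...FF.
Step 3: 5 trees catch fire, 5 burn out
  TT.TTT
  TTTTTF
  TTTTF.
  T.FF..
  ...F..
  ......
Step 4: 4 trees catch fire, 5 burn out
  TT.TTF
  TTTTF.
  TTFF..
  T.....
  ......
  ......
Step 5: 4 trees catch fire, 4 burn out
  TT.TF.
  TTFF..
  TF....
  T.....
  ......
  ......
Step 6: 3 trees catch fire, 4 burn out
  TT.F..
  TF....
  F.....
  T.....
  ......
  ......

TT.F..
TF....
F.....
T.....
......
......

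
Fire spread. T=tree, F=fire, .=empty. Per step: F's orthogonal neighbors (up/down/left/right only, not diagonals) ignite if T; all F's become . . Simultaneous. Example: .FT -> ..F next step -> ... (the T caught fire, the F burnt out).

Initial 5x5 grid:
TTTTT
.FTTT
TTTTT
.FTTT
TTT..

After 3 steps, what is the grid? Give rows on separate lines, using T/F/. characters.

Step 1: 5 trees catch fire, 2 burn out
  TFTTT
  ..FTT
  TFTTT
  ..FTT
  TFT..
Step 2: 8 trees catch fire, 5 burn out
  F.FTT
  ...FT
  F.FTT
  ...FT
  F.F..
Step 3: 4 trees catch fire, 8 burn out
  ...FT
  ....F
  ...FT
  ....F
  .....

...FT
....F
...FT
....F
.....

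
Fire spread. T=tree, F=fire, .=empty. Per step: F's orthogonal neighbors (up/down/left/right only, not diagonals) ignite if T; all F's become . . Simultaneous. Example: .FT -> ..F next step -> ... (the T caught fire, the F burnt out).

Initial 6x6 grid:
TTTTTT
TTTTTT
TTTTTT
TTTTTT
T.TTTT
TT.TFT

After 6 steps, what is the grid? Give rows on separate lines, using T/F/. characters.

Step 1: 3 trees catch fire, 1 burn out
  TTTTTT
  TTTTTT
  TTTTTT
  TTTTTT
  T.TTFT
  TT.F.F
Step 2: 3 trees catch fire, 3 burn out
  TTTTTT
  TTTTTT
  TTTTTT
  TTTTFT
  T.TF.F
  TT....
Step 3: 4 trees catch fire, 3 burn out
  TTTTTT
  TTTTTT
  TTTTFT
  TTTF.F
  T.F...
  TT....
Step 4: 4 trees catch fire, 4 burn out
  TTTTTT
  TTTTFT
  TTTF.F
  TTF...
  T.....
  TT....
Step 5: 5 trees catch fire, 4 burn out
  TTTTFT
  TTTF.F
  TTF...
  TF....
  T.....
  TT....
Step 6: 5 trees catch fire, 5 burn out
  TTTF.F
  TTF...
  TF....
  F.....
  T.....
  TT....

TTTF.F
TTF...
TF....
F.....
T.....
TT....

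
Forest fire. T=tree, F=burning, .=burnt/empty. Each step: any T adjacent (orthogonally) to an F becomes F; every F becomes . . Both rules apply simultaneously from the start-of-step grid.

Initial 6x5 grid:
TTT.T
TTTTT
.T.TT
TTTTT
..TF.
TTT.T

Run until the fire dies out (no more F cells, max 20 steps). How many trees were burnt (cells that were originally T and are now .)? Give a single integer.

Step 1: +2 fires, +1 burnt (F count now 2)
Step 2: +4 fires, +2 burnt (F count now 4)
Step 3: +4 fires, +4 burnt (F count now 4)
Step 4: +5 fires, +4 burnt (F count now 5)
Step 5: +3 fires, +5 burnt (F count now 3)
Step 6: +2 fires, +3 burnt (F count now 2)
Step 7: +1 fires, +2 burnt (F count now 1)
Step 8: +0 fires, +1 burnt (F count now 0)
Fire out after step 8
Initially T: 22, now '.': 29
Total burnt (originally-T cells now '.'): 21

Answer: 21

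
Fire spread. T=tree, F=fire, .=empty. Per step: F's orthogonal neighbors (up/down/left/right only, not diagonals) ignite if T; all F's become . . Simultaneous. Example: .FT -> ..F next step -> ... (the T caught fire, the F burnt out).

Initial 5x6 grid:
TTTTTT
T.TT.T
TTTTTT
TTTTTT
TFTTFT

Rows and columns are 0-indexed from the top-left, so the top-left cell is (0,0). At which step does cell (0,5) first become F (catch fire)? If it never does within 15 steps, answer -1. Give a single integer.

Step 1: cell (0,5)='T' (+6 fires, +2 burnt)
Step 2: cell (0,5)='T' (+6 fires, +6 burnt)
Step 3: cell (0,5)='T' (+4 fires, +6 burnt)
Step 4: cell (0,5)='T' (+4 fires, +4 burnt)
Step 5: cell (0,5)='F' (+4 fires, +4 burnt)
  -> target ignites at step 5
Step 6: cell (0,5)='.' (+2 fires, +4 burnt)
Step 7: cell (0,5)='.' (+0 fires, +2 burnt)
  fire out at step 7

5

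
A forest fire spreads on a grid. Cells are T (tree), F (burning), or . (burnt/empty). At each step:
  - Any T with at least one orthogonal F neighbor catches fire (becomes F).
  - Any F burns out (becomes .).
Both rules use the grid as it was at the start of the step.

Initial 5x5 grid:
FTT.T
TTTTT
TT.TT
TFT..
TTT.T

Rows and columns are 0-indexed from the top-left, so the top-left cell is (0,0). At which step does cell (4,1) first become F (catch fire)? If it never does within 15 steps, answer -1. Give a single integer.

Step 1: cell (4,1)='F' (+6 fires, +2 burnt)
  -> target ignites at step 1
Step 2: cell (4,1)='.' (+5 fires, +6 burnt)
Step 3: cell (4,1)='.' (+1 fires, +5 burnt)
Step 4: cell (4,1)='.' (+1 fires, +1 burnt)
Step 5: cell (4,1)='.' (+2 fires, +1 burnt)
Step 6: cell (4,1)='.' (+2 fires, +2 burnt)
Step 7: cell (4,1)='.' (+0 fires, +2 burnt)
  fire out at step 7

1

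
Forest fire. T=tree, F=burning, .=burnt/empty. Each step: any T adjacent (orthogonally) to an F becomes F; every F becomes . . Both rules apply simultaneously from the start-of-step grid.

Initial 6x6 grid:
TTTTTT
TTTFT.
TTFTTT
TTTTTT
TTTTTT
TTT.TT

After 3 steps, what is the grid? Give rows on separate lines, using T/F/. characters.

Step 1: 6 trees catch fire, 2 burn out
  TTTFTT
  TTF.F.
  TF.FTT
  TTFTTT
  TTTTTT
  TTT.TT
Step 2: 8 trees catch fire, 6 burn out
  TTF.FT
  TF....
  F...FT
  TF.FTT
  TTFTTT
  TTT.TT
Step 3: 9 trees catch fire, 8 burn out
  TF...F
  F.....
  .....F
  F...FT
  TF.FTT
  TTF.TT

TF...F
F.....
.....F
F...FT
TF.FTT
TTF.TT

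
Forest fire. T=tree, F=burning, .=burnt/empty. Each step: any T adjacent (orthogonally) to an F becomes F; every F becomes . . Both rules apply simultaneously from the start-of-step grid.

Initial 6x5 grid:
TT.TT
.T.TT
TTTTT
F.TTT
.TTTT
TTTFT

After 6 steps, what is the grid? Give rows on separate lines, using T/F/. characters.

Step 1: 4 trees catch fire, 2 burn out
  TT.TT
  .T.TT
  FTTTT
  ..TTT
  .TTFT
  TTF.F
Step 2: 5 trees catch fire, 4 burn out
  TT.TT
  .T.TT
  .FTTT
  ..TFT
  .TF.F
  TF...
Step 3: 7 trees catch fire, 5 burn out
  TT.TT
  .F.TT
  ..FFT
  ..F.F
  .F...
  F....
Step 4: 3 trees catch fire, 7 burn out
  TF.TT
  ...FT
  ....F
  .....
  .....
  .....
Step 5: 3 trees catch fire, 3 burn out
  F..FT
  ....F
  .....
  .....
  .....
  .....
Step 6: 1 trees catch fire, 3 burn out
  ....F
  .....
  .....
  .....
  .....
  .....

....F
.....
.....
.....
.....
.....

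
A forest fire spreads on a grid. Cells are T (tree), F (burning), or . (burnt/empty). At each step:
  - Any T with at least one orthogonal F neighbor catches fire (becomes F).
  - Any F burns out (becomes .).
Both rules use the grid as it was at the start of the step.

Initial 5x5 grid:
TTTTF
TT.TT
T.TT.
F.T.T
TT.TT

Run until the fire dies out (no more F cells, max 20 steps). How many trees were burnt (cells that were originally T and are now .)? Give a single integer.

Answer: 14

Derivation:
Step 1: +4 fires, +2 burnt (F count now 4)
Step 2: +4 fires, +4 burnt (F count now 4)
Step 3: +4 fires, +4 burnt (F count now 4)
Step 4: +1 fires, +4 burnt (F count now 1)
Step 5: +1 fires, +1 burnt (F count now 1)
Step 6: +0 fires, +1 burnt (F count now 0)
Fire out after step 6
Initially T: 17, now '.': 22
Total burnt (originally-T cells now '.'): 14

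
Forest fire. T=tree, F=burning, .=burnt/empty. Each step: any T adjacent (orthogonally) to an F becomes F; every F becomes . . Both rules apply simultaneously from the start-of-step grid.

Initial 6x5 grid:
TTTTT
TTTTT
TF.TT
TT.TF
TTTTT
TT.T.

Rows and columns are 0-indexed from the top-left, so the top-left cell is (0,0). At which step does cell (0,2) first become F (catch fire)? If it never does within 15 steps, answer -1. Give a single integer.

Step 1: cell (0,2)='T' (+6 fires, +2 burnt)
Step 2: cell (0,2)='T' (+8 fires, +6 burnt)
Step 3: cell (0,2)='F' (+8 fires, +8 burnt)
  -> target ignites at step 3
Step 4: cell (0,2)='.' (+2 fires, +8 burnt)
Step 5: cell (0,2)='.' (+0 fires, +2 burnt)
  fire out at step 5

3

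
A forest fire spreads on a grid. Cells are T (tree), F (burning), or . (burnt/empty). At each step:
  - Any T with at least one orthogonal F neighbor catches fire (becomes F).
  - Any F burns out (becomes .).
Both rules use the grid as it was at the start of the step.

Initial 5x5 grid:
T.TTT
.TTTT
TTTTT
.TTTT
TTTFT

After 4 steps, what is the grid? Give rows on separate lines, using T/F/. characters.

Step 1: 3 trees catch fire, 1 burn out
  T.TTT
  .TTTT
  TTTTT
  .TTFT
  TTF.F
Step 2: 4 trees catch fire, 3 burn out
  T.TTT
  .TTTT
  TTTFT
  .TF.F
  TF...
Step 3: 5 trees catch fire, 4 burn out
  T.TTT
  .TTFT
  TTF.F
  .F...
  F....
Step 4: 4 trees catch fire, 5 burn out
  T.TFT
  .TF.F
  TF...
  .....
  .....

T.TFT
.TF.F
TF...
.....
.....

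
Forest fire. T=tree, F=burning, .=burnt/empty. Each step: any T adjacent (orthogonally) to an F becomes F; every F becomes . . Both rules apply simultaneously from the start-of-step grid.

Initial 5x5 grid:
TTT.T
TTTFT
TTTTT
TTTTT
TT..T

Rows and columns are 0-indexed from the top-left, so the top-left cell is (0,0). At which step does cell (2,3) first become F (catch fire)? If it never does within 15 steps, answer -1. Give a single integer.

Step 1: cell (2,3)='F' (+3 fires, +1 burnt)
  -> target ignites at step 1
Step 2: cell (2,3)='.' (+6 fires, +3 burnt)
Step 3: cell (2,3)='.' (+5 fires, +6 burnt)
Step 4: cell (2,3)='.' (+4 fires, +5 burnt)
Step 5: cell (2,3)='.' (+2 fires, +4 burnt)
Step 6: cell (2,3)='.' (+1 fires, +2 burnt)
Step 7: cell (2,3)='.' (+0 fires, +1 burnt)
  fire out at step 7

1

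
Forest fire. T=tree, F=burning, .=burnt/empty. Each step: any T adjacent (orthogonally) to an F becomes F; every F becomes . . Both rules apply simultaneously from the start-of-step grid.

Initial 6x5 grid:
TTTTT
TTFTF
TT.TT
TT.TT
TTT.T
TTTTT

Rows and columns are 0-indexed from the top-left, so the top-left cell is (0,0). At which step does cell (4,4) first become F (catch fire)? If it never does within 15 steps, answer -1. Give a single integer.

Step 1: cell (4,4)='T' (+5 fires, +2 burnt)
Step 2: cell (4,4)='T' (+6 fires, +5 burnt)
Step 3: cell (4,4)='F' (+5 fires, +6 burnt)
  -> target ignites at step 3
Step 4: cell (4,4)='.' (+3 fires, +5 burnt)
Step 5: cell (4,4)='.' (+4 fires, +3 burnt)
Step 6: cell (4,4)='.' (+2 fires, +4 burnt)
Step 7: cell (4,4)='.' (+0 fires, +2 burnt)
  fire out at step 7

3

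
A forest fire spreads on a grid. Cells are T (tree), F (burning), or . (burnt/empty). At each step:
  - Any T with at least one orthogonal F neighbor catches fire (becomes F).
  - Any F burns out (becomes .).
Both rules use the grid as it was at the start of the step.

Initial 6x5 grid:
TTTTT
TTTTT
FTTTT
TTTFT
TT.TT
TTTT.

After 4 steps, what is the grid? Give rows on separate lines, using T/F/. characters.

Step 1: 7 trees catch fire, 2 burn out
  TTTTT
  FTTTT
  .FTFT
  FTF.F
  TT.FT
  TTTT.
Step 2: 9 trees catch fire, 7 burn out
  FTTTT
  .FTFT
  ..F.F
  .F...
  FT..F
  TTTF.
Step 3: 7 trees catch fire, 9 burn out
  .FTFT
  ..F.F
  .....
  .....
  .F...
  FTF..
Step 4: 3 trees catch fire, 7 burn out
  ..F.F
  .....
  .....
  .....
  .....
  .F...

..F.F
.....
.....
.....
.....
.F...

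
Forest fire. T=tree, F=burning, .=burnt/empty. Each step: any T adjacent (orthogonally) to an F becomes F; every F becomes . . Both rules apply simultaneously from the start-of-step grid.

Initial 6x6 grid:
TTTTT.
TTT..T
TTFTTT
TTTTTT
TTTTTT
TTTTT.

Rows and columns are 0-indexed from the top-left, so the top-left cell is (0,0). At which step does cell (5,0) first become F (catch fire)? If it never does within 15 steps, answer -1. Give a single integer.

Step 1: cell (5,0)='T' (+4 fires, +1 burnt)
Step 2: cell (5,0)='T' (+7 fires, +4 burnt)
Step 3: cell (5,0)='T' (+9 fires, +7 burnt)
Step 4: cell (5,0)='T' (+8 fires, +9 burnt)
Step 5: cell (5,0)='F' (+3 fires, +8 burnt)
  -> target ignites at step 5
Step 6: cell (5,0)='.' (+0 fires, +3 burnt)
  fire out at step 6

5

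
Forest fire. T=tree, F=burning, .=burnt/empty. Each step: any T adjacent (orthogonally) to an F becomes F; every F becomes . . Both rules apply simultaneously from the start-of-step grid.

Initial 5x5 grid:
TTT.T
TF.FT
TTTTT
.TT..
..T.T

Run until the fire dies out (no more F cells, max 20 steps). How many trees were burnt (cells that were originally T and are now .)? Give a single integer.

Answer: 14

Derivation:
Step 1: +5 fires, +2 burnt (F count now 5)
Step 2: +7 fires, +5 burnt (F count now 7)
Step 3: +1 fires, +7 burnt (F count now 1)
Step 4: +1 fires, +1 burnt (F count now 1)
Step 5: +0 fires, +1 burnt (F count now 0)
Fire out after step 5
Initially T: 15, now '.': 24
Total burnt (originally-T cells now '.'): 14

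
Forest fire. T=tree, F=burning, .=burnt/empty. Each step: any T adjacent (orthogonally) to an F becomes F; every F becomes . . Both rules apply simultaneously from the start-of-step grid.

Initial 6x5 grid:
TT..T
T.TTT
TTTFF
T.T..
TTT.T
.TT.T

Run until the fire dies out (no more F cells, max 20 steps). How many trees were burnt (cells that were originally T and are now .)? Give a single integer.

Answer: 17

Derivation:
Step 1: +3 fires, +2 burnt (F count now 3)
Step 2: +4 fires, +3 burnt (F count now 4)
Step 3: +2 fires, +4 burnt (F count now 2)
Step 4: +4 fires, +2 burnt (F count now 4)
Step 5: +3 fires, +4 burnt (F count now 3)
Step 6: +1 fires, +3 burnt (F count now 1)
Step 7: +0 fires, +1 burnt (F count now 0)
Fire out after step 7
Initially T: 19, now '.': 28
Total burnt (originally-T cells now '.'): 17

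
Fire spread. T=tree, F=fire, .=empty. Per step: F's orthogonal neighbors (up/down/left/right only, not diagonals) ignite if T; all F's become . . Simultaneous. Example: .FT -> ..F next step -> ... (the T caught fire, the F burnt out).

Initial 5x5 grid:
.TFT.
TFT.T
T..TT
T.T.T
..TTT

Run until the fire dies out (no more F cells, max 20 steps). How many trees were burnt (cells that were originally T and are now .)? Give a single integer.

Step 1: +4 fires, +2 burnt (F count now 4)
Step 2: +1 fires, +4 burnt (F count now 1)
Step 3: +1 fires, +1 burnt (F count now 1)
Step 4: +0 fires, +1 burnt (F count now 0)
Fire out after step 4
Initially T: 14, now '.': 17
Total burnt (originally-T cells now '.'): 6

Answer: 6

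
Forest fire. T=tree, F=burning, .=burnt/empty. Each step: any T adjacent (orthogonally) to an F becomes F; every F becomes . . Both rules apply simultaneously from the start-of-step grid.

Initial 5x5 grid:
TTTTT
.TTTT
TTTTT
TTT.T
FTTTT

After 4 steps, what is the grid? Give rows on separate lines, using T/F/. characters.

Step 1: 2 trees catch fire, 1 burn out
  TTTTT
  .TTTT
  TTTTT
  FTT.T
  .FTTT
Step 2: 3 trees catch fire, 2 burn out
  TTTTT
  .TTTT
  FTTTT
  .FT.T
  ..FTT
Step 3: 3 trees catch fire, 3 burn out
  TTTTT
  .TTTT
  .FTTT
  ..F.T
  ...FT
Step 4: 3 trees catch fire, 3 burn out
  TTTTT
  .FTTT
  ..FTT
  ....T
  ....F

TTTTT
.FTTT
..FTT
....T
....F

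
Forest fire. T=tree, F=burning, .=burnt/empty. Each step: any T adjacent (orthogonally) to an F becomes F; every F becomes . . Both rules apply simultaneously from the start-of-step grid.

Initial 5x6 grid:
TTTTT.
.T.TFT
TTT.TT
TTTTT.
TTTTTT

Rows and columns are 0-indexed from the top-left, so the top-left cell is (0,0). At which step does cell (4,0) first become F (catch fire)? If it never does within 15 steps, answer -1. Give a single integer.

Step 1: cell (4,0)='T' (+4 fires, +1 burnt)
Step 2: cell (4,0)='T' (+3 fires, +4 burnt)
Step 3: cell (4,0)='T' (+3 fires, +3 burnt)
Step 4: cell (4,0)='T' (+4 fires, +3 burnt)
Step 5: cell (4,0)='T' (+5 fires, +4 burnt)
Step 6: cell (4,0)='T' (+3 fires, +5 burnt)
Step 7: cell (4,0)='F' (+2 fires, +3 burnt)
  -> target ignites at step 7
Step 8: cell (4,0)='.' (+0 fires, +2 burnt)
  fire out at step 8

7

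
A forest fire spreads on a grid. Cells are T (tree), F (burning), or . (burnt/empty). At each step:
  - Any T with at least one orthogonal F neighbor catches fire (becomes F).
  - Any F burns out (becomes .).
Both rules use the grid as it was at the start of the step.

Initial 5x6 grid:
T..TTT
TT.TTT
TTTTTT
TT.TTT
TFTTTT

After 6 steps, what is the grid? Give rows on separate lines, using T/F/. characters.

Step 1: 3 trees catch fire, 1 burn out
  T..TTT
  TT.TTT
  TTTTTT
  TF.TTT
  F.FTTT
Step 2: 3 trees catch fire, 3 burn out
  T..TTT
  TT.TTT
  TFTTTT
  F..TTT
  ...FTT
Step 3: 5 trees catch fire, 3 burn out
  T..TTT
  TF.TTT
  F.FTTT
  ...FTT
  ....FT
Step 4: 4 trees catch fire, 5 burn out
  T..TTT
  F..TTT
  ...FTT
  ....FT
  .....F
Step 5: 4 trees catch fire, 4 burn out
  F..TTT
  ...FTT
  ....FT
  .....F
  ......
Step 6: 3 trees catch fire, 4 burn out
  ...FTT
  ....FT
  .....F
  ......
  ......

...FTT
....FT
.....F
......
......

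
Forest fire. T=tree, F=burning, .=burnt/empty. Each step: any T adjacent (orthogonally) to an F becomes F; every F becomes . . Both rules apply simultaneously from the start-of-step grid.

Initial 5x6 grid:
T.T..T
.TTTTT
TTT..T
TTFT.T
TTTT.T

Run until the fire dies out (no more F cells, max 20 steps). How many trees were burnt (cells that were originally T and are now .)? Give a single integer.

Step 1: +4 fires, +1 burnt (F count now 4)
Step 2: +5 fires, +4 burnt (F count now 5)
Step 3: +5 fires, +5 burnt (F count now 5)
Step 4: +1 fires, +5 burnt (F count now 1)
Step 5: +1 fires, +1 burnt (F count now 1)
Step 6: +2 fires, +1 burnt (F count now 2)
Step 7: +1 fires, +2 burnt (F count now 1)
Step 8: +1 fires, +1 burnt (F count now 1)
Step 9: +0 fires, +1 burnt (F count now 0)
Fire out after step 9
Initially T: 21, now '.': 29
Total burnt (originally-T cells now '.'): 20

Answer: 20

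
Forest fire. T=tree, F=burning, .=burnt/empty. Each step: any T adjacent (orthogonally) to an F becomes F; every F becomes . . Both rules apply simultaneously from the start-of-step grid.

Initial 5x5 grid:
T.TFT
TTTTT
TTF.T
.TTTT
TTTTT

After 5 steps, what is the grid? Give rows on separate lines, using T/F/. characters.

Step 1: 6 trees catch fire, 2 burn out
  T.F.F
  TTFFT
  TF..T
  .TFTT
  TTTTT
Step 2: 6 trees catch fire, 6 burn out
  T....
  TF..F
  F...T
  .F.FT
  TTFTT
Step 3: 5 trees catch fire, 6 burn out
  T....
  F....
  ....F
  ....F
  TF.FT
Step 4: 3 trees catch fire, 5 burn out
  F....
  .....
  .....
  .....
  F...F
Step 5: 0 trees catch fire, 3 burn out
  .....
  .....
  .....
  .....
  .....

.....
.....
.....
.....
.....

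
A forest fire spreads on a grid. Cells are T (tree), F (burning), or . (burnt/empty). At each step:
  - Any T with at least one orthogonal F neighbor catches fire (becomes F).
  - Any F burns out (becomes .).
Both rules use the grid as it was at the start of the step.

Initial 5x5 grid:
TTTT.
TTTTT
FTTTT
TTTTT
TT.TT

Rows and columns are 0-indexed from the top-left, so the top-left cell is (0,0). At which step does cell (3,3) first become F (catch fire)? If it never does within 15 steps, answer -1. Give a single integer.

Step 1: cell (3,3)='T' (+3 fires, +1 burnt)
Step 2: cell (3,3)='T' (+5 fires, +3 burnt)
Step 3: cell (3,3)='T' (+5 fires, +5 burnt)
Step 4: cell (3,3)='F' (+4 fires, +5 burnt)
  -> target ignites at step 4
Step 5: cell (3,3)='.' (+4 fires, +4 burnt)
Step 6: cell (3,3)='.' (+1 fires, +4 burnt)
Step 7: cell (3,3)='.' (+0 fires, +1 burnt)
  fire out at step 7

4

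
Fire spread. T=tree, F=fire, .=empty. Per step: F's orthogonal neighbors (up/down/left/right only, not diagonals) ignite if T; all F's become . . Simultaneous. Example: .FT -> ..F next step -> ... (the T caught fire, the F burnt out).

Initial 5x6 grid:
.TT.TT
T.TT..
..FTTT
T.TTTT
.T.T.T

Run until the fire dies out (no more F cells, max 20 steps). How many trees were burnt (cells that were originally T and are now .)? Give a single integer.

Answer: 13

Derivation:
Step 1: +3 fires, +1 burnt (F count now 3)
Step 2: +4 fires, +3 burnt (F count now 4)
Step 3: +4 fires, +4 burnt (F count now 4)
Step 4: +1 fires, +4 burnt (F count now 1)
Step 5: +1 fires, +1 burnt (F count now 1)
Step 6: +0 fires, +1 burnt (F count now 0)
Fire out after step 6
Initially T: 18, now '.': 25
Total burnt (originally-T cells now '.'): 13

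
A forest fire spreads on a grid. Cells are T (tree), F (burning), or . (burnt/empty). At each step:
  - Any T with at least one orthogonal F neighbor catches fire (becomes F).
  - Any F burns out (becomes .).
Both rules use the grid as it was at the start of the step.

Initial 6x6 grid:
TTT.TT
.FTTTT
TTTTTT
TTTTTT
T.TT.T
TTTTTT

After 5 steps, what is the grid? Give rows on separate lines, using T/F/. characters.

Step 1: 3 trees catch fire, 1 burn out
  TFT.TT
  ..FTTT
  TFTTTT
  TTTTTT
  T.TT.T
  TTTTTT
Step 2: 6 trees catch fire, 3 burn out
  F.F.TT
  ...FTT
  F.FTTT
  TFTTTT
  T.TT.T
  TTTTTT
Step 3: 4 trees catch fire, 6 burn out
  ....TT
  ....FT
  ...FTT
  F.FTTT
  T.TT.T
  TTTTTT
Step 4: 6 trees catch fire, 4 burn out
  ....FT
  .....F
  ....FT
  ...FTT
  F.FT.T
  TTTTTT
Step 5: 6 trees catch fire, 6 burn out
  .....F
  ......
  .....F
  ....FT
  ...F.T
  FTFTTT

.....F
......
.....F
....FT
...F.T
FTFTTT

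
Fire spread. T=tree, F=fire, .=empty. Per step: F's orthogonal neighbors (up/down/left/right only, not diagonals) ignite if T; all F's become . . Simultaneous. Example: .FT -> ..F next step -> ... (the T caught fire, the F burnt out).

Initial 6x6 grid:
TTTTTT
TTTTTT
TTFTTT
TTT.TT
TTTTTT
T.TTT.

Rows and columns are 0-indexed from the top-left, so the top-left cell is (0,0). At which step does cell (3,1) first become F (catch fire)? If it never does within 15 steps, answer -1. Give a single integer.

Step 1: cell (3,1)='T' (+4 fires, +1 burnt)
Step 2: cell (3,1)='F' (+7 fires, +4 burnt)
  -> target ignites at step 2
Step 3: cell (3,1)='.' (+10 fires, +7 burnt)
Step 4: cell (3,1)='.' (+7 fires, +10 burnt)
Step 5: cell (3,1)='.' (+4 fires, +7 burnt)
Step 6: cell (3,1)='.' (+0 fires, +4 burnt)
  fire out at step 6

2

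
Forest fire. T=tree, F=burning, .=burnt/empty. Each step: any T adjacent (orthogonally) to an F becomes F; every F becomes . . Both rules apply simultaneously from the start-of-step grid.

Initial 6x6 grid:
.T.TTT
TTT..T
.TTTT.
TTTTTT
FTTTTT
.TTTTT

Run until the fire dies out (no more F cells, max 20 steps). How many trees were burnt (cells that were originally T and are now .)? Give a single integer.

Step 1: +2 fires, +1 burnt (F count now 2)
Step 2: +3 fires, +2 burnt (F count now 3)
Step 3: +4 fires, +3 burnt (F count now 4)
Step 4: +5 fires, +4 burnt (F count now 5)
Step 5: +7 fires, +5 burnt (F count now 7)
Step 6: +3 fires, +7 burnt (F count now 3)
Step 7: +0 fires, +3 burnt (F count now 0)
Fire out after step 7
Initially T: 28, now '.': 32
Total burnt (originally-T cells now '.'): 24

Answer: 24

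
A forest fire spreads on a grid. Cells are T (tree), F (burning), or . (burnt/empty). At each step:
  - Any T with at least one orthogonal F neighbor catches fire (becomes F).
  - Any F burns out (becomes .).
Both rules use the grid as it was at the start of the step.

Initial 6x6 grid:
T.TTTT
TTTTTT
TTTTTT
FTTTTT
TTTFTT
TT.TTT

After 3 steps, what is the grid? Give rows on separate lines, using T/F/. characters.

Step 1: 7 trees catch fire, 2 burn out
  T.TTTT
  TTTTTT
  FTTTTT
  .FTFTT
  FTF.FT
  TT.FTT
Step 2: 9 trees catch fire, 7 burn out
  T.TTTT
  FTTTTT
  .FTFTT
  ..F.FT
  .F...F
  FT..FT
Step 3: 8 trees catch fire, 9 burn out
  F.TTTT
  .FTFTT
  ..F.FT
  .....F
  ......
  .F...F

F.TTTT
.FTFTT
..F.FT
.....F
......
.F...F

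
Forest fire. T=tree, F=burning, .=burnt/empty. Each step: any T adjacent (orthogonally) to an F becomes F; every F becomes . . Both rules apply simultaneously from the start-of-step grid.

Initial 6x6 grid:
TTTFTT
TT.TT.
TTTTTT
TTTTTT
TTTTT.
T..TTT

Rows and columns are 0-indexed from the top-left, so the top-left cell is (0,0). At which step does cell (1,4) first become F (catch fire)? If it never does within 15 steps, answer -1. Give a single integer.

Step 1: cell (1,4)='T' (+3 fires, +1 burnt)
Step 2: cell (1,4)='F' (+4 fires, +3 burnt)
  -> target ignites at step 2
Step 3: cell (1,4)='.' (+5 fires, +4 burnt)
Step 4: cell (1,4)='.' (+6 fires, +5 burnt)
Step 5: cell (1,4)='.' (+6 fires, +6 burnt)
Step 6: cell (1,4)='.' (+3 fires, +6 burnt)
Step 7: cell (1,4)='.' (+2 fires, +3 burnt)
Step 8: cell (1,4)='.' (+1 fires, +2 burnt)
Step 9: cell (1,4)='.' (+0 fires, +1 burnt)
  fire out at step 9

2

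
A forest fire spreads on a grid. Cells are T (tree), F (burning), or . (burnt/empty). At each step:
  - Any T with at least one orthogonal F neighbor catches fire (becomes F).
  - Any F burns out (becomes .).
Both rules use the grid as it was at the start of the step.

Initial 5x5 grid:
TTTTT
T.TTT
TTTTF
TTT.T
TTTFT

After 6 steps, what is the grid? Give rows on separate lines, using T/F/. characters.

Step 1: 5 trees catch fire, 2 burn out
  TTTTT
  T.TTF
  TTTF.
  TTT.F
  TTF.F
Step 2: 5 trees catch fire, 5 burn out
  TTTTF
  T.TF.
  TTF..
  TTF..
  TF...
Step 3: 5 trees catch fire, 5 burn out
  TTTF.
  T.F..
  TF...
  TF...
  F....
Step 4: 3 trees catch fire, 5 burn out
  TTF..
  T....
  F....
  F....
  .....
Step 5: 2 trees catch fire, 3 burn out
  TF...
  F....
  .....
  .....
  .....
Step 6: 1 trees catch fire, 2 burn out
  F....
  .....
  .....
  .....
  .....

F....
.....
.....
.....
.....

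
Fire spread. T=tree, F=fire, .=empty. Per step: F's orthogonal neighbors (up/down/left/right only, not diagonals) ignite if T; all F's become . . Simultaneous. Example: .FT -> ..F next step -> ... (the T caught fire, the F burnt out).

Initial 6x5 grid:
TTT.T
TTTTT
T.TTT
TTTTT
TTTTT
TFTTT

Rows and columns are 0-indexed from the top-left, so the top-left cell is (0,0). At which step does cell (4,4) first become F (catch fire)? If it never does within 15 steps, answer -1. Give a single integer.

Step 1: cell (4,4)='T' (+3 fires, +1 burnt)
Step 2: cell (4,4)='T' (+4 fires, +3 burnt)
Step 3: cell (4,4)='T' (+4 fires, +4 burnt)
Step 4: cell (4,4)='F' (+4 fires, +4 burnt)
  -> target ignites at step 4
Step 5: cell (4,4)='.' (+4 fires, +4 burnt)
Step 6: cell (4,4)='.' (+5 fires, +4 burnt)
Step 7: cell (4,4)='.' (+2 fires, +5 burnt)
Step 8: cell (4,4)='.' (+1 fires, +2 burnt)
Step 9: cell (4,4)='.' (+0 fires, +1 burnt)
  fire out at step 9

4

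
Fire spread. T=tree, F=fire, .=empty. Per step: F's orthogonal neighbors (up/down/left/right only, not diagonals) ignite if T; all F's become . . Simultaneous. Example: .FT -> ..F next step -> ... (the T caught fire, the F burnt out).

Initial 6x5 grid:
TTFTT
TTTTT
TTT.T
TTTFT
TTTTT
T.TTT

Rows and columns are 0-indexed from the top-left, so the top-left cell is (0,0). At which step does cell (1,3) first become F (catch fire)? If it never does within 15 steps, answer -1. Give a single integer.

Step 1: cell (1,3)='T' (+6 fires, +2 burnt)
Step 2: cell (1,3)='F' (+10 fires, +6 burnt)
  -> target ignites at step 2
Step 3: cell (1,3)='.' (+7 fires, +10 burnt)
Step 4: cell (1,3)='.' (+2 fires, +7 burnt)
Step 5: cell (1,3)='.' (+1 fires, +2 burnt)
Step 6: cell (1,3)='.' (+0 fires, +1 burnt)
  fire out at step 6

2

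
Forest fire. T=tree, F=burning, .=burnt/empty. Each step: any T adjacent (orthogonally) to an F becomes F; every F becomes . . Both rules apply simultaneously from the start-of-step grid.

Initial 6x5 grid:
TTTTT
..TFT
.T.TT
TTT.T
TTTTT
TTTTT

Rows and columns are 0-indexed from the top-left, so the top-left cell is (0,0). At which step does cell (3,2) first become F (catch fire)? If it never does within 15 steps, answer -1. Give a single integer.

Step 1: cell (3,2)='T' (+4 fires, +1 burnt)
Step 2: cell (3,2)='T' (+3 fires, +4 burnt)
Step 3: cell (3,2)='T' (+2 fires, +3 burnt)
Step 4: cell (3,2)='T' (+2 fires, +2 burnt)
Step 5: cell (3,2)='T' (+2 fires, +2 burnt)
Step 6: cell (3,2)='T' (+2 fires, +2 burnt)
Step 7: cell (3,2)='F' (+3 fires, +2 burnt)
  -> target ignites at step 7
Step 8: cell (3,2)='.' (+3 fires, +3 burnt)
Step 9: cell (3,2)='.' (+3 fires, +3 burnt)
Step 10: cell (3,2)='.' (+0 fires, +3 burnt)
  fire out at step 10

7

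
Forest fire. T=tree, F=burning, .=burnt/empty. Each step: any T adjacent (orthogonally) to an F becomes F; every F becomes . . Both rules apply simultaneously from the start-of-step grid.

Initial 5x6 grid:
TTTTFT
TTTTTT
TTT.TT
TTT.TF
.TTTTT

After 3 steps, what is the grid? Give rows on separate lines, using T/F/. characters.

Step 1: 6 trees catch fire, 2 burn out
  TTTF.F
  TTTTFT
  TTT.TF
  TTT.F.
  .TTTTF
Step 2: 5 trees catch fire, 6 burn out
  TTF...
  TTTF.F
  TTT.F.
  TTT...
  .TTTF.
Step 3: 3 trees catch fire, 5 burn out
  TF....
  TTF...
  TTT...
  TTT...
  .TTF..

TF....
TTF...
TTT...
TTT...
.TTF..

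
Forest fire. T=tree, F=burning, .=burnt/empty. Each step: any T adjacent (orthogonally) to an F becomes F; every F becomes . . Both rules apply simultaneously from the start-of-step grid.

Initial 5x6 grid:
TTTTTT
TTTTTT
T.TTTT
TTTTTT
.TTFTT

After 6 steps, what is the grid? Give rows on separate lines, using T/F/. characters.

Step 1: 3 trees catch fire, 1 burn out
  TTTTTT
  TTTTTT
  T.TTTT
  TTTFTT
  .TF.FT
Step 2: 5 trees catch fire, 3 burn out
  TTTTTT
  TTTTTT
  T.TFTT
  TTF.FT
  .F...F
Step 3: 5 trees catch fire, 5 burn out
  TTTTTT
  TTTFTT
  T.F.FT
  TF...F
  ......
Step 4: 5 trees catch fire, 5 burn out
  TTTFTT
  TTF.FT
  T....F
  F.....
  ......
Step 5: 5 trees catch fire, 5 burn out
  TTF.FT
  TF...F
  F.....
  ......
  ......
Step 6: 3 trees catch fire, 5 burn out
  TF...F
  F.....
  ......
  ......
  ......

TF...F
F.....
......
......
......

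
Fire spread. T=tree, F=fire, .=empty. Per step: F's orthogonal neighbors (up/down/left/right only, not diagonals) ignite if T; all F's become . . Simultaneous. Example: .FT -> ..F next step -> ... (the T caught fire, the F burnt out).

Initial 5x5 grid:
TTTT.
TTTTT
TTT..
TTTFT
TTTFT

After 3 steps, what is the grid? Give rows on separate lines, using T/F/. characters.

Step 1: 4 trees catch fire, 2 burn out
  TTTT.
  TTTTT
  TTT..
  TTF.F
  TTF.F
Step 2: 3 trees catch fire, 4 burn out
  TTTT.
  TTTTT
  TTF..
  TF...
  TF...
Step 3: 4 trees catch fire, 3 burn out
  TTTT.
  TTFTT
  TF...
  F....
  F....

TTTT.
TTFTT
TF...
F....
F....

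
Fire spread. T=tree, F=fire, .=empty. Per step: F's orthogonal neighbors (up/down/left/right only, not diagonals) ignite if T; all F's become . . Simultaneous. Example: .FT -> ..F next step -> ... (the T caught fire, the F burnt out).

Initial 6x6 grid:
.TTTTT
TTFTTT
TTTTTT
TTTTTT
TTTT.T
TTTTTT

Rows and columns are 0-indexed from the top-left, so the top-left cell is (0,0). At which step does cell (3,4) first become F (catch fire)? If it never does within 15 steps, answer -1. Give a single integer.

Step 1: cell (3,4)='T' (+4 fires, +1 burnt)
Step 2: cell (3,4)='T' (+7 fires, +4 burnt)
Step 3: cell (3,4)='T' (+7 fires, +7 burnt)
Step 4: cell (3,4)='F' (+7 fires, +7 burnt)
  -> target ignites at step 4
Step 5: cell (3,4)='.' (+4 fires, +7 burnt)
Step 6: cell (3,4)='.' (+3 fires, +4 burnt)
Step 7: cell (3,4)='.' (+1 fires, +3 burnt)
Step 8: cell (3,4)='.' (+0 fires, +1 burnt)
  fire out at step 8

4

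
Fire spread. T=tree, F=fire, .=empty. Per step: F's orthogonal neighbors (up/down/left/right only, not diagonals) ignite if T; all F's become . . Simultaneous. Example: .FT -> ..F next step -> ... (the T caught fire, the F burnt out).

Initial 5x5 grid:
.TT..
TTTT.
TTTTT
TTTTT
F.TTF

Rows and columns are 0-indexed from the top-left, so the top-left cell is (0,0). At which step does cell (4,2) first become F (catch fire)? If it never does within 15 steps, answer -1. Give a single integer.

Step 1: cell (4,2)='T' (+3 fires, +2 burnt)
Step 2: cell (4,2)='F' (+5 fires, +3 burnt)
  -> target ignites at step 2
Step 3: cell (4,2)='.' (+4 fires, +5 burnt)
Step 4: cell (4,2)='.' (+3 fires, +4 burnt)
Step 5: cell (4,2)='.' (+2 fires, +3 burnt)
Step 6: cell (4,2)='.' (+1 fires, +2 burnt)
Step 7: cell (4,2)='.' (+0 fires, +1 burnt)
  fire out at step 7

2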